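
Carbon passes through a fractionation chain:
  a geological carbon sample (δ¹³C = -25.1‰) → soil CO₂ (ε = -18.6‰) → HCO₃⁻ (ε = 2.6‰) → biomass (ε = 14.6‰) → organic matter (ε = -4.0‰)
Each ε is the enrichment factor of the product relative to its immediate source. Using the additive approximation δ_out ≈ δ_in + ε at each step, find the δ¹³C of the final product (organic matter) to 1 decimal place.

-30.5‰

step 1: δ ≈ -25.1 + (-18.6) = -43.7‰
step 2: δ ≈ -43.7 + (2.6) = -41.1‰
step 3: δ ≈ -41.1 + (14.6) = -26.5‰
step 4: δ ≈ -26.5 + (-4.0) = -30.5‰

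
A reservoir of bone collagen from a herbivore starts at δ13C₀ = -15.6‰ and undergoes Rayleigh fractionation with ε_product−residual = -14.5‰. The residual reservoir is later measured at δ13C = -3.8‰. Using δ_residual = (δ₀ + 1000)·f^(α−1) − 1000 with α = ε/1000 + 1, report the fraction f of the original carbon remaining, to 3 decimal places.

0.440

α − 1 = ε/1000 = -0.0145
(δ_res + 1000)/(δ₀ + 1000) = (-3.8 + 1000)/(-15.6 + 1000) = 996.2/984.4 = 1.011987
f = 1.011987^(1/-0.0145) = exp(ln(1.011987)/-0.0145) = exp(0.01192/-0.0145)
f = exp(-0.8218) = 0.4397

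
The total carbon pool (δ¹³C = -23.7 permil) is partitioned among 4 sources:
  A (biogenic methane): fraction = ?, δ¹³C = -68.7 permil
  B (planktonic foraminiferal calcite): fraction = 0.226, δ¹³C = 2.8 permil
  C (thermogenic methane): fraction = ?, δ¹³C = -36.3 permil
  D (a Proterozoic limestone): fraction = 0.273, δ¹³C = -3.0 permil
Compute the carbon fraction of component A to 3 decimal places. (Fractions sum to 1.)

Let f_A and f_C be the unknown fractions; fractions sum to 1 so f_A + f_C = 0.501.
Mass balance: Σ fᵢ·δᵢ = δ_bulk ⇒ f_A·(-68.7) + f_C·(-36.3) = -23.7 − (-0.186) = -23.514
Substitute f_C = 0.501 − f_A:
f_A·(-68.7 − -36.3) = -23.514 − 0.501×(-36.3) = -5.328
f_A = -5.328 / -32.4 = 0.1644

0.164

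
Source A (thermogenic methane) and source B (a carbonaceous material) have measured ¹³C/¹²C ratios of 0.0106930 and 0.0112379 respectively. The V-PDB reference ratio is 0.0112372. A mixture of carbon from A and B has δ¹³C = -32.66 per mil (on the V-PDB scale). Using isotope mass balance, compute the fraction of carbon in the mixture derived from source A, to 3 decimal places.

0.675

δ_A = (0.0106930/0.0112372 − 1)×1000 = (0.951572 − 1)×1000 = -48.428 per mil
δ_B = (0.0112379/0.0112372 − 1)×1000 = (1.000062 − 1)×1000 = 0.062 per mil
f_A = (δ_mix − δ_B)/(δ_A − δ_B) = (-32.66 − (0.062))/(-48.428 − (0.062))
f_A = -32.722 / -48.491 = 0.6748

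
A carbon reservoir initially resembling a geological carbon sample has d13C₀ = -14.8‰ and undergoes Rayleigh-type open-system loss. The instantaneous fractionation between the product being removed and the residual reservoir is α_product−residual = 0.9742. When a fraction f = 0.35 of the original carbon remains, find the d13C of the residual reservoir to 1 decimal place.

Rayleigh residual: δ_res = (δ₀ + 1000)·f^(α−1) − 1000
α − 1 = -0.02580
f^(α−1) = 0.35^(-0.02580) = 1.027456
δ_res = (-14.8 + 1000) × 1.027456 − 1000 = 1012.249 − 1000 = 12.25‰

12.2‰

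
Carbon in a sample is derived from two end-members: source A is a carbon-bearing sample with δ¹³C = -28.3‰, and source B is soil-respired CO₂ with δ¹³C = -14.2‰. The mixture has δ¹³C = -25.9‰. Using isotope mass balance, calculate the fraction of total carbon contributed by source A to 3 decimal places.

0.830

δ_mix = f_A·δ_A + (1 − f_A)·δ_B  ⇒  f_A = (δ_mix − δ_B)/(δ_A − δ_B)
f_A = (-25.9 − (-14.2)) / (-28.3 − (-14.2))
f_A = -11.7 / -14.1 = 0.8298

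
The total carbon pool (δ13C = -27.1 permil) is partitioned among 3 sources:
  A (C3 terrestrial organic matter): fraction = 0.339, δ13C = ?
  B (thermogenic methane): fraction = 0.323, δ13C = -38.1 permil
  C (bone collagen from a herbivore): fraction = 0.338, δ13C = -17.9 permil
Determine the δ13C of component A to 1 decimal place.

-25.8 permil

Isotope mass balance: δ_bulk = Σ fᵢ·δᵢ.
-27.1 = 0.339×δ_A + 0.323×(-38.1) + 0.338×(-17.9)
0.339·δ_A = -27.1 − (-18.357) = -8.744
δ_A = -8.744 / 0.339 = -25.79 permil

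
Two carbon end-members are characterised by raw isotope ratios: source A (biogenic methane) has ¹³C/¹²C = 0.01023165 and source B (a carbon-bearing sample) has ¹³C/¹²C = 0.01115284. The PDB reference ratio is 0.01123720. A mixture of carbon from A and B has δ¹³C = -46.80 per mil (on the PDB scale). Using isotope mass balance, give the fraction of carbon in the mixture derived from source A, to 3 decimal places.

δ_A = (0.01023165/0.01123720 − 1)×1000 = (0.910516 − 1)×1000 = -89.484 per mil
δ_B = (0.01115284/0.01123720 − 1)×1000 = (0.992493 − 1)×1000 = -7.507 per mil
f_A = (δ_mix − δ_B)/(δ_A − δ_B) = (-46.80 − (-7.507))/(-89.484 − (-7.507))
f_A = -39.293 / -81.977 = 0.4793

0.479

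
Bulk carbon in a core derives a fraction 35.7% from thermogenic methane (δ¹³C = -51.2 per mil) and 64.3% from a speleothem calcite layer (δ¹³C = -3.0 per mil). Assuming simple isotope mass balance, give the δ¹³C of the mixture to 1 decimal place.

-20.2 per mil

δ_mix = f_A·δ_A + f_B·δ_B
δ_mix = 0.357 × (-51.2) + 0.643 × (-3.0)
δ_mix = -18.28 + -1.93 = -20.21 per mil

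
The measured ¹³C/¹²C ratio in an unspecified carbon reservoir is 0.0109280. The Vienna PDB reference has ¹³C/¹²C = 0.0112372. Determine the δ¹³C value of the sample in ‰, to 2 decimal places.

-27.52‰

δ¹³C = (R_sample / R_standard − 1) × 1000
R_sample / R_standard = 0.0109280 / 0.0112372 = 0.972484
δ¹³C = (0.972484 − 1) × 1000 = -27.516‰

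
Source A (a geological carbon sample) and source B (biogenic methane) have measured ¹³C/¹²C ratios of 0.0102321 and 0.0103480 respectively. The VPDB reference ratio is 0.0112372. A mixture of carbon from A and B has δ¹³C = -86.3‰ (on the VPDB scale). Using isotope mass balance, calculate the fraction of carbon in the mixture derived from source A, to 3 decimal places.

0.695

δ_A = (0.0102321/0.0112372 − 1)×1000 = (0.910556 − 1)×1000 = -89.444‰
δ_B = (0.0103480/0.0112372 − 1)×1000 = (0.920870 − 1)×1000 = -79.130‰
f_A = (δ_mix − δ_B)/(δ_A − δ_B) = (-86.3 − (-79.130))/(-89.444 − (-79.130))
f_A = -7.170 / -10.314 = 0.6952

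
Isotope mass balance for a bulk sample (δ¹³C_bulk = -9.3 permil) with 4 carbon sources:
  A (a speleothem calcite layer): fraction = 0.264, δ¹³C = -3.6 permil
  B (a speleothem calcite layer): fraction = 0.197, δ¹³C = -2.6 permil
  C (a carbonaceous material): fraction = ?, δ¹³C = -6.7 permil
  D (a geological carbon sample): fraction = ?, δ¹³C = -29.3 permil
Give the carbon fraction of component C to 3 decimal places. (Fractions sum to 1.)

0.352

Let f_C and f_D be the unknown fractions; fractions sum to 1 so f_C + f_D = 0.539.
Mass balance: Σ fᵢ·δᵢ = δ_bulk ⇒ f_C·(-6.7) + f_D·(-29.3) = -9.3 − (-1.463) = -7.837
Substitute f_D = 0.539 − f_C:
f_C·(-6.7 − -29.3) = -7.837 − 0.539×(-29.3) = 7.955
f_C = 7.955 / 22.6 = 0.3520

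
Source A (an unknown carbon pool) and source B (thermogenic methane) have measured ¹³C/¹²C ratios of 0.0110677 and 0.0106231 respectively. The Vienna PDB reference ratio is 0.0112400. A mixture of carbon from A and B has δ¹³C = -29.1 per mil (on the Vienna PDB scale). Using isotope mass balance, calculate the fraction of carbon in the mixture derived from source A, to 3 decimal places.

δ_A = (0.0110677/0.0112400 − 1)×1000 = (0.984671 − 1)×1000 = -15.329 per mil
δ_B = (0.0106231/0.0112400 − 1)×1000 = (0.945116 − 1)×1000 = -54.884 per mil
f_A = (δ_mix − δ_B)/(δ_A − δ_B) = (-29.1 − (-54.884))/(-15.329 − (-54.884))
f_A = 25.784 / 39.555 = 0.6519

0.652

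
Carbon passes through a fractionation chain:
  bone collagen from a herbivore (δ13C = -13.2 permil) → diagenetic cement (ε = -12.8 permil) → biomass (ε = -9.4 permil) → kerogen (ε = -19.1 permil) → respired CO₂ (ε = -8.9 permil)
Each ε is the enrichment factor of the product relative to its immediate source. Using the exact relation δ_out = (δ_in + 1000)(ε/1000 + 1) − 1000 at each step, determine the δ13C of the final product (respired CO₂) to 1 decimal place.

-61.8 permil

step 1: δ = (-13.20 + 1000)·(-12.8/1000 + 1) − 1000 = -25.83 permil
step 2: δ = (-25.83 + 1000)·(-9.4/1000 + 1) − 1000 = -34.99 permil
step 3: δ = (-34.99 + 1000)·(-19.1/1000 + 1) − 1000 = -53.42 permil
step 4: δ = (-53.42 + 1000)·(-8.9/1000 + 1) − 1000 = -61.84 permil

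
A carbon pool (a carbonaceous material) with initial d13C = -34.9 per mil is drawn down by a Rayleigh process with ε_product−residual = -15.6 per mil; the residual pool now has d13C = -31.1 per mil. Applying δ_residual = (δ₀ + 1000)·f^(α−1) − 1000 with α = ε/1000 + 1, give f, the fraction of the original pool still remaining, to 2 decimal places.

α − 1 = ε/1000 = -0.0156
(δ_res + 1000)/(δ₀ + 1000) = (-31.1 + 1000)/(-34.9 + 1000) = 968.9/965.1 = 1.003937
f = 1.003937^(1/-0.0156) = exp(ln(1.003937)/-0.0156) = exp(0.00393/-0.0156)
f = exp(-0.2519) = 0.7773

0.78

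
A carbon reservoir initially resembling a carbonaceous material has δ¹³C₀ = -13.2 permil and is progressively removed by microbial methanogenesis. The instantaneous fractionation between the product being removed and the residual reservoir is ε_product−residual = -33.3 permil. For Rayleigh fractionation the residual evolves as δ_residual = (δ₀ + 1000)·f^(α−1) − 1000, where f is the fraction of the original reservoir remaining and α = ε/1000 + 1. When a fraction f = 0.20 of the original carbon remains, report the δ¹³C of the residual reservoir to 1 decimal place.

41.1 permil

Rayleigh residual: δ_res = (δ₀ + 1000)·f^(α−1) − 1000
α = ε/1000 + 1 = 0.96670, so α − 1 = -0.03330
f^(α−1) = 0.20^(-0.03330) = 1.055056
δ_res = (-13.2 + 1000) × 1.055056 − 1000 = 1041.130 − 1000 = 41.13 permil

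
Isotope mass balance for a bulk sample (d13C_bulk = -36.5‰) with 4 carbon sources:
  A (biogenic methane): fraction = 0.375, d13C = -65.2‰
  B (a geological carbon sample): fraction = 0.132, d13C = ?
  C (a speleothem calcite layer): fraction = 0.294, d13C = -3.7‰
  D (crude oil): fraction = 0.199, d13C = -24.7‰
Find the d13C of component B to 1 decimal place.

Isotope mass balance: δ_bulk = Σ fᵢ·δᵢ.
-36.5 = 0.375×(-65.2) + 0.132×δ_B + 0.294×(-3.7) + 0.199×(-24.7)
0.132·δ_B = -36.5 − (-30.453) = -6.047
δ_B = -6.047 / 0.132 = -45.81‰

-45.8‰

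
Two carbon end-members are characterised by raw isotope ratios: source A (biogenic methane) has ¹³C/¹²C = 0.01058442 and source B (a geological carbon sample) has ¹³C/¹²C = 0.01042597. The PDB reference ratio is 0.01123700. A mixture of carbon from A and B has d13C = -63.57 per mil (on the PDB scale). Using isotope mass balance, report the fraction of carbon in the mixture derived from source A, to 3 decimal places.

δ_A = (0.01058442/0.01123700 − 1)×1000 = (0.941926 − 1)×1000 = -58.074 per mil
δ_B = (0.01042597/0.01123700 − 1)×1000 = (0.927825 − 1)×1000 = -72.175 per mil
f_A = (δ_mix − δ_B)/(δ_A − δ_B) = (-63.57 − (-72.175))/(-58.074 − (-72.175))
f_A = 8.605 / 14.101 = 0.6102

0.610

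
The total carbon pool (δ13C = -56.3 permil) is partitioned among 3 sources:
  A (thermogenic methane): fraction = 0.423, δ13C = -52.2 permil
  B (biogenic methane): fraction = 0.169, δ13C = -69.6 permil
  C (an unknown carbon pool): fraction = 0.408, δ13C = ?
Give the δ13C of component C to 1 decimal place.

Isotope mass balance: δ_bulk = Σ fᵢ·δᵢ.
-56.3 = 0.423×(-52.2) + 0.169×(-69.6) + 0.408×δ_C
0.408·δ_C = -56.3 − (-33.843) = -22.457
δ_C = -22.457 / 0.408 = -55.04 permil

-55.0 permil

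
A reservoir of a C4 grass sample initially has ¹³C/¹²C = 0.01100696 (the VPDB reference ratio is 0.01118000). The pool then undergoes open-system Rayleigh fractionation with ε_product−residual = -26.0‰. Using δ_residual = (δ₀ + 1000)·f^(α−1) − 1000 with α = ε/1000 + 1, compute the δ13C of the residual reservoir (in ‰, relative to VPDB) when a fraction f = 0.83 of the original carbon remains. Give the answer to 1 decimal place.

-10.7‰

δ₀ = (0.01100696/0.01118000 − 1)×1000 = (0.984522 − 1)×1000 = -15.478‰
α − 1 = ε/1000 = -0.0260
f^(α−1) = 0.83^(-0.0260) = 1.004856
δ_res = (-15.478 + 1000) × 1.004856 − 1000 = 989.304 − 1000 = -10.70‰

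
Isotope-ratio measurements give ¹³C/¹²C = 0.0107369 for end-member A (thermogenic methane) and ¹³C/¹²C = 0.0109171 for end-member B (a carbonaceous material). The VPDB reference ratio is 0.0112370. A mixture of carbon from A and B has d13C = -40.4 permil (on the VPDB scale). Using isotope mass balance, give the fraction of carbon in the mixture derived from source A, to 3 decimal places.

δ_A = (0.0107369/0.0112370 − 1)×1000 = (0.955495 − 1)×1000 = -44.505 permil
δ_B = (0.0109171/0.0112370 − 1)×1000 = (0.971532 − 1)×1000 = -28.468 permil
f_A = (δ_mix − δ_B)/(δ_A − δ_B) = (-40.4 − (-28.468))/(-44.505 − (-28.468))
f_A = -11.932 / -16.036 = 0.7440

0.744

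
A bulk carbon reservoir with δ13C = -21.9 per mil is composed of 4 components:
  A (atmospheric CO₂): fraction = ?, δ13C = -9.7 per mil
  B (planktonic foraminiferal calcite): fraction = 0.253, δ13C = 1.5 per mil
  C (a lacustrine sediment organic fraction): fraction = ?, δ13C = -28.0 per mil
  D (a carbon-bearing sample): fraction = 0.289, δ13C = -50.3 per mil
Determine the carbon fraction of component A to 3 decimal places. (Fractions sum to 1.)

0.278

Let f_A and f_C be the unknown fractions; fractions sum to 1 so f_A + f_C = 0.458.
Mass balance: Σ fᵢ·δᵢ = δ_bulk ⇒ f_A·(-9.7) + f_C·(-28.0) = -21.9 − (-14.157) = -7.743
Substitute f_C = 0.458 − f_A:
f_A·(-9.7 − -28.0) = -7.743 − 0.458×(-28.0) = 5.081
f_A = 5.081 / 18.3 = 0.2777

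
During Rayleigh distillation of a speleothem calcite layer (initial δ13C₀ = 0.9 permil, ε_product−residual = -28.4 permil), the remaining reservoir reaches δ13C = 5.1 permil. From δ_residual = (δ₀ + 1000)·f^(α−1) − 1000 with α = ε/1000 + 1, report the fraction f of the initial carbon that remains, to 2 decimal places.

α − 1 = ε/1000 = -0.0284
(δ_res + 1000)/(δ₀ + 1000) = (5.1 + 1000)/(0.9 + 1000) = 1005.1/1000.9 = 1.004196
f = 1.004196^(1/-0.0284) = exp(ln(1.004196)/-0.0284) = exp(0.00419/-0.0284)
f = exp(-0.1474) = 0.8629

0.86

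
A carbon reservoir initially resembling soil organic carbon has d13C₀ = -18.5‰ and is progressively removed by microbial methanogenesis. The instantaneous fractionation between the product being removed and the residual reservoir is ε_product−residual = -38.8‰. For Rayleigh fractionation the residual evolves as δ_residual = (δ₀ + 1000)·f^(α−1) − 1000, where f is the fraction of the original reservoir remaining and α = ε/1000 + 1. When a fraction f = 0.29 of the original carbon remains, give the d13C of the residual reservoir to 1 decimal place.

Rayleigh residual: δ_res = (δ₀ + 1000)·f^(α−1) − 1000
α = ε/1000 + 1 = 0.96120, so α − 1 = -0.03880
f^(α−1) = 0.29^(-0.03880) = 1.049202
δ_res = (-18.5 + 1000) × 1.049202 − 1000 = 1029.791 − 1000 = 29.79‰

29.8‰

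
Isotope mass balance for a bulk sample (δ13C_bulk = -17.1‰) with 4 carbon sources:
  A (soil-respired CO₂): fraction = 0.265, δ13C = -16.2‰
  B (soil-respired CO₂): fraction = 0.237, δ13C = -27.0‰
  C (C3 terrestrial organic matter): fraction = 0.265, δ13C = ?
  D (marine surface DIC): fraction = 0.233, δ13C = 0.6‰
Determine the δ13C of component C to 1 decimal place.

-24.7‰

Isotope mass balance: δ_bulk = Σ fᵢ·δᵢ.
-17.1 = 0.265×(-16.2) + 0.237×(-27.0) + 0.265×δ_C + 0.233×(0.6)
0.265·δ_C = -17.1 − (-10.552) = -6.548
δ_C = -6.548 / 0.265 = -24.71‰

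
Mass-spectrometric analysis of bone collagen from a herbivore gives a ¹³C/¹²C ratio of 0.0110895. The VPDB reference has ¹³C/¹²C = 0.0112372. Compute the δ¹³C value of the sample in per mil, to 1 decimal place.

-13.1 per mil

δ¹³C = (R_sample / R_standard − 1) × 1000
R_sample / R_standard = 0.0110895 / 0.0112372 = 0.986856
δ¹³C = (0.986856 − 1) × 1000 = -13.14 per mil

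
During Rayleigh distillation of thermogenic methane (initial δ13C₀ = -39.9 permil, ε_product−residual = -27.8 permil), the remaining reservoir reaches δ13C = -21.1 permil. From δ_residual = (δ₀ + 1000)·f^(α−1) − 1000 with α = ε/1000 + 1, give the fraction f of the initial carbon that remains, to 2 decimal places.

0.50

α − 1 = ε/1000 = -0.0278
(δ_res + 1000)/(δ₀ + 1000) = (-21.1 + 1000)/(-39.9 + 1000) = 978.9/960.1 = 1.019581
f = 1.019581^(1/-0.0278) = exp(ln(1.019581)/-0.0278) = exp(0.01939/-0.0278)
f = exp(-0.6976) = 0.4978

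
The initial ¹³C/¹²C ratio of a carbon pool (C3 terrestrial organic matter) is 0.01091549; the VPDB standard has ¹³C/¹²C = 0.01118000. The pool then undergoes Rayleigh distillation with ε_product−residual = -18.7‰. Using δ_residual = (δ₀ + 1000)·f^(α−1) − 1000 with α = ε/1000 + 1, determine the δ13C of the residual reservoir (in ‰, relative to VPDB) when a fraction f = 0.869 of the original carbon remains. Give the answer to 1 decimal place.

δ₀ = (0.01091549/0.01118000 − 1)×1000 = (0.976341 − 1)×1000 = -23.659‰
α − 1 = ε/1000 = -0.0187
f^(α−1) = 0.869^(-0.0187) = 1.002629
δ_res = (-23.659 + 1000) × 1.002629 − 1000 = 978.908 − 1000 = -21.09‰

-21.1‰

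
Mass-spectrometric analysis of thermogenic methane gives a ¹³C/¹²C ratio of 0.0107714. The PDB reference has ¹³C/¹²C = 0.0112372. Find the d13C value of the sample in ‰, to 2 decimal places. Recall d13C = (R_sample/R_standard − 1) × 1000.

d13C = (R_sample / R_standard − 1) × 1000
R_sample / R_standard = 0.0107714 / 0.0112372 = 0.958548
d13C = (0.958548 − 1) × 1000 = -41.452‰

-41.45‰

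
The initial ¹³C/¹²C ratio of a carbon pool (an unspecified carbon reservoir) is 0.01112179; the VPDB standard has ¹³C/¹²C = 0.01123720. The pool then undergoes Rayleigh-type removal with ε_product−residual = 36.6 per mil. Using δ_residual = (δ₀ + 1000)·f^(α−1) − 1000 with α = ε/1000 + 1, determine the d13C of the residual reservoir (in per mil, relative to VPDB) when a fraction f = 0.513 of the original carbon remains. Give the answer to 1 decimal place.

-34.2 per mil

δ₀ = (0.01112179/0.01123720 − 1)×1000 = (0.989730 − 1)×1000 = -10.270 per mil
α − 1 = ε/1000 = 0.0366
f^(α−1) = 0.513^(0.0366) = 0.975866
δ_res = (-10.270 + 1000) × 0.975866 − 1000 = 965.844 − 1000 = -34.16 per mil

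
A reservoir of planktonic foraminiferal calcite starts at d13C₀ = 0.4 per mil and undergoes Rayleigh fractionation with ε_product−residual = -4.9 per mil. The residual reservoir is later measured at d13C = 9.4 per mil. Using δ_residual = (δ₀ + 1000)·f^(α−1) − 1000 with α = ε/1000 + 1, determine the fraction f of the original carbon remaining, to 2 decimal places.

α − 1 = ε/1000 = -0.0049
(δ_res + 1000)/(δ₀ + 1000) = (9.4 + 1000)/(0.4 + 1000) = 1009.4/1000.4 = 1.008996
f = 1.008996^(1/-0.0049) = exp(ln(1.008996)/-0.0049) = exp(0.00896/-0.0049)
f = exp(-1.8278) = 0.1608

0.16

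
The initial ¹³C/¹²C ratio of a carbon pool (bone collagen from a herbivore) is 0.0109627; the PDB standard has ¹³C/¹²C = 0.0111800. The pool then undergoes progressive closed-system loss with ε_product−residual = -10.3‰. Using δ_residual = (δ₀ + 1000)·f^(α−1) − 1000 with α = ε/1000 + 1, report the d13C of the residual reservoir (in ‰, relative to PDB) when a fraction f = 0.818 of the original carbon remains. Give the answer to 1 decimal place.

-17.4‰

δ₀ = (0.0109627/0.0111800 − 1)×1000 = (0.980564 − 1)×1000 = -19.436‰
α − 1 = ε/1000 = -0.0103
f^(α−1) = 0.818^(-0.0103) = 1.002071
δ_res = (-19.436 + 1000) × 1.002071 − 1000 = 982.595 − 1000 = -17.41‰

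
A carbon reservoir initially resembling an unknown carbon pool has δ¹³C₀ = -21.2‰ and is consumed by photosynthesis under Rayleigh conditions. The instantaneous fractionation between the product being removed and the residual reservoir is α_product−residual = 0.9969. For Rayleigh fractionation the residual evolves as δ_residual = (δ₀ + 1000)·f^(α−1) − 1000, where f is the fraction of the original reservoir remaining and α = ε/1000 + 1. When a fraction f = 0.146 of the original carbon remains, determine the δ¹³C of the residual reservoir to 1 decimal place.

Rayleigh residual: δ_res = (δ₀ + 1000)·f^(α−1) − 1000
α − 1 = -0.00310
f^(α−1) = 0.146^(-0.00310) = 1.005983
δ_res = (-21.2 + 1000) × 1.005983 − 1000 = 984.656 − 1000 = -15.34‰

-15.3‰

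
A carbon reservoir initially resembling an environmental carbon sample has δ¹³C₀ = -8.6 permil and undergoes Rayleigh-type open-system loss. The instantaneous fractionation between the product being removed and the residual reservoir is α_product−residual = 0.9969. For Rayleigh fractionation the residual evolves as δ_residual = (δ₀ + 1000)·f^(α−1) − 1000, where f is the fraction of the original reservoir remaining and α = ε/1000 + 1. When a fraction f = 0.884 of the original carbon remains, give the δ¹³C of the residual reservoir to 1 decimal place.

Rayleigh residual: δ_res = (δ₀ + 1000)·f^(α−1) − 1000
α − 1 = -0.00310
f^(α−1) = 0.884^(-0.00310) = 1.000382
δ_res = (-8.6 + 1000) × 1.000382 − 1000 = 991.779 − 1000 = -8.22 permil

-8.2 permil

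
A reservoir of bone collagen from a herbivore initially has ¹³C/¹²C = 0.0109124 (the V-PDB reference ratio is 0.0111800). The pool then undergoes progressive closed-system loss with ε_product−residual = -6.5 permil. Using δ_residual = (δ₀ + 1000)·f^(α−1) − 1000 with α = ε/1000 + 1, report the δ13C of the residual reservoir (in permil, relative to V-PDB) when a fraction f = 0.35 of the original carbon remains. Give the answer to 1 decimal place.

-17.3 permil

δ₀ = (0.0109124/0.0111800 − 1)×1000 = (0.976064 − 1)×1000 = -23.936 permil
α − 1 = ε/1000 = -0.0065
f^(α−1) = 0.35^(-0.0065) = 1.006847
δ_res = (-23.936 + 1000) × 1.006847 − 1000 = 982.748 − 1000 = -17.25 permil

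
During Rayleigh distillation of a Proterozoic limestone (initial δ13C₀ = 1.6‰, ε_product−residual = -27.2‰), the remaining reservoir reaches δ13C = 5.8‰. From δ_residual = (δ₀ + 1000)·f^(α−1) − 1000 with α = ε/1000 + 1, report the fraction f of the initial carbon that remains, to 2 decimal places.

α − 1 = ε/1000 = -0.0272
(δ_res + 1000)/(δ₀ + 1000) = (5.8 + 1000)/(1.6 + 1000) = 1005.8/1001.6 = 1.004193
f = 1.004193^(1/-0.0272) = exp(ln(1.004193)/-0.0272) = exp(0.00418/-0.0272)
f = exp(-0.1538) = 0.8574

0.86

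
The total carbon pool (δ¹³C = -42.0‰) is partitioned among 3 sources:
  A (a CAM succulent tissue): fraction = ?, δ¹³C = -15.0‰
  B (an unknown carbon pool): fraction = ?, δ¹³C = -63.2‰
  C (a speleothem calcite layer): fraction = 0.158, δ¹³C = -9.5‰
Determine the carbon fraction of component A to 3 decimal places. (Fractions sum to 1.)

0.264

Let f_A and f_B be the unknown fractions; fractions sum to 1 so f_A + f_B = 0.842.
Mass balance: Σ fᵢ·δᵢ = δ_bulk ⇒ f_A·(-15.0) + f_B·(-63.2) = -42.0 − (-1.501) = -40.499
Substitute f_B = 0.842 − f_A:
f_A·(-15.0 − -63.2) = -40.499 − 0.842×(-63.2) = 12.715
f_A = 12.715 / 48.2 = 0.2638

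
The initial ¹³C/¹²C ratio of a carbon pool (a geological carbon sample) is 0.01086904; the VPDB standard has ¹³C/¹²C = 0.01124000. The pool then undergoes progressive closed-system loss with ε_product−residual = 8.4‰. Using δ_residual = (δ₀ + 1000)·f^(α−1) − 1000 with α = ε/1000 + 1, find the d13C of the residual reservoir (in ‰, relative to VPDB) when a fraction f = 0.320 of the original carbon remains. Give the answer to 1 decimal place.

-42.2‰

δ₀ = (0.01086904/0.01124000 − 1)×1000 = (0.966996 − 1)×1000 = -33.004‰
α − 1 = ε/1000 = 0.0084
f^(α−1) = 0.320^(0.0084) = 0.990474
δ_res = (-33.004 + 1000) × 0.990474 − 1000 = 957.785 − 1000 = -42.21‰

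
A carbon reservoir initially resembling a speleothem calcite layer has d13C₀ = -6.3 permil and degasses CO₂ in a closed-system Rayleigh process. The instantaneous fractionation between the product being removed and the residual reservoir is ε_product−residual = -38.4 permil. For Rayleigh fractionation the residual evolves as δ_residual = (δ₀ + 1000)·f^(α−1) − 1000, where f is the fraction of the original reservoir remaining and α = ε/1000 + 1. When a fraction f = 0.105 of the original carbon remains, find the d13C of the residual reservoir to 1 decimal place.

Rayleigh residual: δ_res = (δ₀ + 1000)·f^(α−1) − 1000
α = ε/1000 + 1 = 0.96160, so α − 1 = -0.03840
f^(α−1) = 0.105^(-0.03840) = 1.090401
δ_res = (-6.3 + 1000) × 1.090401 − 1000 = 1083.532 − 1000 = 83.53 permil

83.5 permil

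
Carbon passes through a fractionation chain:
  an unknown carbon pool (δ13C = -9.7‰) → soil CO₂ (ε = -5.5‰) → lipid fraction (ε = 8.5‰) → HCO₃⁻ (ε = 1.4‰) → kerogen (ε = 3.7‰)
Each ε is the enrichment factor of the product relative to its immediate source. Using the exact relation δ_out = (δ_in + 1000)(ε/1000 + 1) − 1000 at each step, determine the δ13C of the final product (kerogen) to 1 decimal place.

step 1: δ = (-9.70 + 1000)·(-5.5/1000 + 1) − 1000 = -15.15‰
step 2: δ = (-15.15 + 1000)·(8.5/1000 + 1) − 1000 = -6.78‰
step 3: δ = (-6.78 + 1000)·(1.4/1000 + 1) − 1000 = -5.38‰
step 4: δ = (-5.38 + 1000)·(3.7/1000 + 1) − 1000 = -1.70‰

-1.7‰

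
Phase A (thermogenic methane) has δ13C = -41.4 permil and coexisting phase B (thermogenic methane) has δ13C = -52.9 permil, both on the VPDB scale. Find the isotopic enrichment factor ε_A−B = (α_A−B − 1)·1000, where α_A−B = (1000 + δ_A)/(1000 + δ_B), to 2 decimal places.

α_A−B = (1000 + -41.4) / (1000 + -52.9) = 958.6 / 947.1 = 1.012142
ε_A−B = (1.012142 − 1) × 1000 = 12.142 permil
(The approximation ε ≈ δ_A − δ_B would give 11.5 permil.)

12.14 permil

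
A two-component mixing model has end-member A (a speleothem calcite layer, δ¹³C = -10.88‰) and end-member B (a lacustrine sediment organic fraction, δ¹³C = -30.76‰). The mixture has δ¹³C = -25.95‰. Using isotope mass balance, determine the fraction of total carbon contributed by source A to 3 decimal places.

0.242

δ_mix = f_A·δ_A + (1 − f_A)·δ_B  ⇒  f_A = (δ_mix − δ_B)/(δ_A − δ_B)
f_A = (-25.95 − (-30.76)) / (-10.88 − (-30.76))
f_A = 4.81 / 19.88 = 0.2420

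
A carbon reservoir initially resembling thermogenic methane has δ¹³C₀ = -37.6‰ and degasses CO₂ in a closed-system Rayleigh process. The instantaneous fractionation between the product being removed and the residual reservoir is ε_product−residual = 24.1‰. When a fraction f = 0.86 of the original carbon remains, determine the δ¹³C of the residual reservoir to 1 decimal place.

Rayleigh residual: δ_res = (δ₀ + 1000)·f^(α−1) − 1000
α = ε/1000 + 1 = 1.02410, so α − 1 = 0.02410
f^(α−1) = 0.86^(0.02410) = 0.996372
δ_res = (-37.6 + 1000) × 0.996372 − 1000 = 958.908 − 1000 = -41.09‰

-41.1‰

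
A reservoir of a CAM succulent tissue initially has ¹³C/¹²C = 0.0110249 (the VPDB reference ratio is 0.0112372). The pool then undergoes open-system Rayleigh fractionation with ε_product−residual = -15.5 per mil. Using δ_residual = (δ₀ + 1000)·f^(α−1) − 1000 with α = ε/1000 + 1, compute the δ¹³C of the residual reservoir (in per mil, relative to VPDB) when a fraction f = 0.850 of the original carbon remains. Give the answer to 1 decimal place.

δ₀ = (0.0110249/0.0112372 − 1)×1000 = (0.981107 − 1)×1000 = -18.893 per mil
α − 1 = ε/1000 = -0.0155
f^(α−1) = 0.850^(-0.0155) = 1.002522
δ_res = (-18.893 + 1000) × 1.002522 − 1000 = 983.582 − 1000 = -16.42 per mil

-16.4 per mil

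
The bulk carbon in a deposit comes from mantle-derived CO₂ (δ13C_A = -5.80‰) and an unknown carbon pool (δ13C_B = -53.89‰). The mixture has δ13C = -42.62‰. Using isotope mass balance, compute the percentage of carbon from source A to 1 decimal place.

23.4%

δ_mix = f_A·δ_A + (1 − f_A)·δ_B  ⇒  f_A = (δ_mix − δ_B)/(δ_A − δ_B)
f_A = (-42.62 − (-53.89)) / (-5.80 − (-53.89))
f_A = 11.27 / 48.09 = 0.2344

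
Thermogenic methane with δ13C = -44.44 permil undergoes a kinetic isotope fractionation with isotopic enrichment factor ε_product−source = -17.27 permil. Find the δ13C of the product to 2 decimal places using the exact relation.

-60.94 permil

Exactly, δ_product = (δ_source + 1000)·(ε/1000 + 1) − 1000.
δ_product = (-44.44 + 1000) × (-17.27/1000 + 1) − 1000
δ_product = -60.943 permil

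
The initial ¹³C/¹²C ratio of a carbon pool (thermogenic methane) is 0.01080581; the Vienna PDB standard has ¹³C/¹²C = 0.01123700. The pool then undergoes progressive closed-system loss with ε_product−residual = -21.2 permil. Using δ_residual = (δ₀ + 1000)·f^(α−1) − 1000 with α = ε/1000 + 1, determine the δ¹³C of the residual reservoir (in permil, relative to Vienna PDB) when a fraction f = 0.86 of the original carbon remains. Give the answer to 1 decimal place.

δ₀ = (0.01080581/0.01123700 − 1)×1000 = (0.961628 − 1)×1000 = -38.372 permil
α − 1 = ε/1000 = -0.0212
f^(α−1) = 0.86^(-0.0212) = 1.003203
δ_res = (-38.372 + 1000) × 1.003203 − 1000 = 964.707 − 1000 = -35.29 permil

-35.3 permil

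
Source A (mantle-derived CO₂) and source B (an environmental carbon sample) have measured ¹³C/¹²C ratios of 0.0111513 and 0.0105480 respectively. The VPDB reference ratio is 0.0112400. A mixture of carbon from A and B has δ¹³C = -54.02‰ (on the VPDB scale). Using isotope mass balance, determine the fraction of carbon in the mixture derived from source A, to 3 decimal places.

0.141

δ_A = (0.0111513/0.0112400 − 1)×1000 = (0.992109 − 1)×1000 = -7.891‰
δ_B = (0.0105480/0.0112400 − 1)×1000 = (0.938434 − 1)×1000 = -61.566‰
f_A = (δ_mix − δ_B)/(δ_A − δ_B) = (-54.02 − (-61.566))/(-7.891 − (-61.566))
f_A = 7.546 / 53.674 = 0.1406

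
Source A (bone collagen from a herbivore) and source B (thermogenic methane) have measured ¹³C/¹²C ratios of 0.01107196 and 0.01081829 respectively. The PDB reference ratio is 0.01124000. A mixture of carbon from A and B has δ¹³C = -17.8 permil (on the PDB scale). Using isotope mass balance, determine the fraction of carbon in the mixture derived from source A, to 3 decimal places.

δ_A = (0.01107196/0.01124000 − 1)×1000 = (0.985050 − 1)×1000 = -14.950 permil
δ_B = (0.01081829/0.01124000 − 1)×1000 = (0.962481 − 1)×1000 = -37.519 permil
f_A = (δ_mix − δ_B)/(δ_A − δ_B) = (-17.8 − (-37.519))/(-14.950 − (-37.519))
f_A = 19.719 / 22.569 = 0.8737

0.874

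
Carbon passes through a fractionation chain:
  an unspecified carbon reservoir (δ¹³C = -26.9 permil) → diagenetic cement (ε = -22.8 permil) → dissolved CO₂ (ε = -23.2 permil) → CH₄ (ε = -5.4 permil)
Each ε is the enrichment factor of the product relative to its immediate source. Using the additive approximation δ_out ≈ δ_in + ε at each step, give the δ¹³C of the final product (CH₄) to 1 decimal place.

-78.3 permil

step 1: δ ≈ -26.9 + (-22.8) = -49.7 permil
step 2: δ ≈ -49.7 + (-23.2) = -72.9 permil
step 3: δ ≈ -72.9 + (-5.4) = -78.3 permil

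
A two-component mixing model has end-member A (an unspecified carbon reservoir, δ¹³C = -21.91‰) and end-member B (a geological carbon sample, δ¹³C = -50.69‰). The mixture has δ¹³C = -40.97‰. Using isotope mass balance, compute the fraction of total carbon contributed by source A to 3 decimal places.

0.338

δ_mix = f_A·δ_A + (1 − f_A)·δ_B  ⇒  f_A = (δ_mix − δ_B)/(δ_A − δ_B)
f_A = (-40.97 − (-50.69)) / (-21.91 − (-50.69))
f_A = 9.72 / 28.78 = 0.3377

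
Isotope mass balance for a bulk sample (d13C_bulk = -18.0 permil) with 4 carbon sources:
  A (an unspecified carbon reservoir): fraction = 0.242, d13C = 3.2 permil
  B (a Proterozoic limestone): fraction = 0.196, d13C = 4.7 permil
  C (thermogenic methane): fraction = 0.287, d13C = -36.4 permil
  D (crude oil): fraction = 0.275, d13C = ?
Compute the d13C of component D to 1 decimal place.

Isotope mass balance: δ_bulk = Σ fᵢ·δᵢ.
-18.0 = 0.242×(3.2) + 0.196×(4.7) + 0.287×(-36.4) + 0.275×δ_D
0.275·δ_D = -18.0 − (-8.751) = -9.249
δ_D = -9.249 / 0.275 = -33.63 permil

-33.6 permil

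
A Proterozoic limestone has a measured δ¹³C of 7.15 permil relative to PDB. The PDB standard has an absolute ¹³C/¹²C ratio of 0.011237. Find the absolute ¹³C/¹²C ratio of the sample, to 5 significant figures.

0.011317

R_sample = R_standard × (δ¹³C/1000 + 1)
R_sample = 0.011237 × (7.15/1000 + 1) = 0.011237 × 1.007150
R_sample = 0.0113173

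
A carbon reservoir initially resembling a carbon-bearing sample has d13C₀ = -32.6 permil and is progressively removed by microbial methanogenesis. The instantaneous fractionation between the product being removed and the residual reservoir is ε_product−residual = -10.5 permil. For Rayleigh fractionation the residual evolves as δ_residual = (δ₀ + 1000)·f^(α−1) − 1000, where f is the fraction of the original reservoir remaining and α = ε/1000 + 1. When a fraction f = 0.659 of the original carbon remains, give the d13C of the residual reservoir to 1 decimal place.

Rayleigh residual: δ_res = (δ₀ + 1000)·f^(α−1) − 1000
α = ε/1000 + 1 = 0.98950, so α − 1 = -0.01050
f^(α−1) = 0.659^(-0.01050) = 1.004388
δ_res = (-32.6 + 1000) × 1.004388 − 1000 = 971.645 − 1000 = -28.35 permil

-28.4 permil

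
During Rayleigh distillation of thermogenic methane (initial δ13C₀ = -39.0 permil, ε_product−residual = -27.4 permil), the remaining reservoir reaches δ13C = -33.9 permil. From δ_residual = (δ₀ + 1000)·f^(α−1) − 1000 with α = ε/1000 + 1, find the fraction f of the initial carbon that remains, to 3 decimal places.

0.824

α − 1 = ε/1000 = -0.0274
(δ_res + 1000)/(δ₀ + 1000) = (-33.9 + 1000)/(-39.0 + 1000) = 966.1/961.0 = 1.005307
f = 1.005307^(1/-0.0274) = exp(ln(1.005307)/-0.0274) = exp(0.00529/-0.0274)
f = exp(-0.1932) = 0.8243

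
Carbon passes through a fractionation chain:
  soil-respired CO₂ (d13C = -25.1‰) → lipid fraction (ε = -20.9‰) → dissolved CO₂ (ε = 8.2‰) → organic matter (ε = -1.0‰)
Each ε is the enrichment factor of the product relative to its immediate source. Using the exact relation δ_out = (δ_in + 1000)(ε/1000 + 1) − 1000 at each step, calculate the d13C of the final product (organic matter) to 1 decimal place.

step 1: δ = (-25.10 + 1000)·(-20.9/1000 + 1) − 1000 = -45.48‰
step 2: δ = (-45.48 + 1000)·(8.2/1000 + 1) − 1000 = -37.65‰
step 3: δ = (-37.65 + 1000)·(-1.0/1000 + 1) − 1000 = -38.61‰

-38.6‰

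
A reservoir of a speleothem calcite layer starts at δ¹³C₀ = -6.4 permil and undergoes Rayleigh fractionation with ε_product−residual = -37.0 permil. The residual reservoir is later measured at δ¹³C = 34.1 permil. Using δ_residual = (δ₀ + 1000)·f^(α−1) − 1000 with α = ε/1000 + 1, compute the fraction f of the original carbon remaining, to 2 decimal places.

α − 1 = ε/1000 = -0.0370
(δ_res + 1000)/(δ₀ + 1000) = (34.1 + 1000)/(-6.4 + 1000) = 1034.1/993.6 = 1.040761
f = 1.040761^(1/-0.0370) = exp(ln(1.040761)/-0.0370) = exp(0.03995/-0.0370)
f = exp(-1.0798) = 0.3397

0.34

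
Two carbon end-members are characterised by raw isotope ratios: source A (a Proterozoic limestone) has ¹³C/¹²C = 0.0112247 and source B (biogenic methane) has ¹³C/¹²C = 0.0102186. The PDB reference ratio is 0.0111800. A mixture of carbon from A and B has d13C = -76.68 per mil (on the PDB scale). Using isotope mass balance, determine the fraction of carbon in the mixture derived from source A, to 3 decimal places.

δ_A = (0.0112247/0.0111800 − 1)×1000 = (1.003998 − 1)×1000 = 3.998 per mil
δ_B = (0.0102186/0.0111800 − 1)×1000 = (0.914007 − 1)×1000 = -85.993 per mil
f_A = (δ_mix − δ_B)/(δ_A − δ_B) = (-76.68 − (-85.993))/(3.998 − (-85.993))
f_A = 9.313 / 89.991 = 0.1035

0.103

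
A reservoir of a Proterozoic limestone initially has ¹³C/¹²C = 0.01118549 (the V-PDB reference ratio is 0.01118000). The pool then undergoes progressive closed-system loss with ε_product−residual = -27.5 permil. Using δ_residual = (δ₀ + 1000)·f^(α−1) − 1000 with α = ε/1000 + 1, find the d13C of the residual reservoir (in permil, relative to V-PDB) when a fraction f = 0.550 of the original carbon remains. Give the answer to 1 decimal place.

δ₀ = (0.01118549/0.01118000 − 1)×1000 = (1.000491 − 1)×1000 = 0.491 permil
α − 1 = ε/1000 = -0.0275
f^(α−1) = 0.550^(-0.0275) = 1.016576
δ_res = (0.491 + 1000) × 1.016576 − 1000 = 1017.076 − 1000 = 17.08 permil

17.1 permil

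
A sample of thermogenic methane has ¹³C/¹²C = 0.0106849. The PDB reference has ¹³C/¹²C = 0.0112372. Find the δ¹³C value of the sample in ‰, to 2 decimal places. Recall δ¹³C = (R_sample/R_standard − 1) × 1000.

δ¹³C = (R_sample / R_standard − 1) × 1000
R_sample / R_standard = 0.0106849 / 0.0112372 = 0.950851
δ¹³C = (0.950851 − 1) × 1000 = -49.149‰

-49.15‰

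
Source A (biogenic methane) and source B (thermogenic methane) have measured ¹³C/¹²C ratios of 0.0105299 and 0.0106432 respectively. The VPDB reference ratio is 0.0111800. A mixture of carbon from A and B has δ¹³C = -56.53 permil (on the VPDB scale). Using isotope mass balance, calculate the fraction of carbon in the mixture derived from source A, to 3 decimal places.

δ_A = (0.0105299/0.0111800 − 1)×1000 = (0.941852 − 1)×1000 = -58.148 permil
δ_B = (0.0106432/0.0111800 − 1)×1000 = (0.951986 − 1)×1000 = -48.014 permil
f_A = (δ_mix − δ_B)/(δ_A − δ_B) = (-56.53 − (-48.014))/(-58.148 − (-48.014))
f_A = -8.516 / -10.134 = 0.8403

0.840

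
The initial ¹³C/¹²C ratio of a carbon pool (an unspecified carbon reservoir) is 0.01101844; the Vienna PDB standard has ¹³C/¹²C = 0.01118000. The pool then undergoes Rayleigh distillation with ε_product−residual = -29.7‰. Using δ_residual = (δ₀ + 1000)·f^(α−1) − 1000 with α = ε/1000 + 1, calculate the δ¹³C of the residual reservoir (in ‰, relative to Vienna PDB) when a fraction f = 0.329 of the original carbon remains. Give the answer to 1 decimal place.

18.6‰

δ₀ = (0.01101844/0.01118000 − 1)×1000 = (0.985549 − 1)×1000 = -14.451‰
α − 1 = ε/1000 = -0.0297
f^(α−1) = 0.329^(-0.0297) = 1.033569
δ_res = (-14.451 + 1000) × 1.033569 − 1000 = 1018.633 − 1000 = 18.63‰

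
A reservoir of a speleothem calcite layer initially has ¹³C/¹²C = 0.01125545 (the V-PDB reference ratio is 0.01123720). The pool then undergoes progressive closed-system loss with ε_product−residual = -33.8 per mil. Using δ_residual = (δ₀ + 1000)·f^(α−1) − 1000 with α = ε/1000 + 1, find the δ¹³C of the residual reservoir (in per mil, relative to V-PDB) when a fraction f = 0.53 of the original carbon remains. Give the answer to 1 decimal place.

δ₀ = (0.01125545/0.01123720 − 1)×1000 = (1.001624 − 1)×1000 = 1.624 per mil
α − 1 = ε/1000 = -0.0338
f^(α−1) = 0.53^(-0.0338) = 1.021691
δ_res = (1.624 + 1000) × 1.021691 − 1000 = 1023.350 − 1000 = 23.35 per mil

23.4 per mil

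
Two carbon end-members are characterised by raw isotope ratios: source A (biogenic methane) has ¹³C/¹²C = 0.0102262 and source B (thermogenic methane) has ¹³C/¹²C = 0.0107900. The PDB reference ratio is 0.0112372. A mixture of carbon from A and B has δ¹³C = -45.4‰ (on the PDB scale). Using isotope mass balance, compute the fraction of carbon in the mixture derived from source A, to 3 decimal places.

0.112

δ_A = (0.0102262/0.0112372 − 1)×1000 = (0.910031 − 1)×1000 = -89.969‰
δ_B = (0.0107900/0.0112372 − 1)×1000 = (0.960204 − 1)×1000 = -39.796‰
f_A = (δ_mix − δ_B)/(δ_A − δ_B) = (-45.4 − (-39.796))/(-89.969 − (-39.796))
f_A = -5.604 / -50.173 = 0.1117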